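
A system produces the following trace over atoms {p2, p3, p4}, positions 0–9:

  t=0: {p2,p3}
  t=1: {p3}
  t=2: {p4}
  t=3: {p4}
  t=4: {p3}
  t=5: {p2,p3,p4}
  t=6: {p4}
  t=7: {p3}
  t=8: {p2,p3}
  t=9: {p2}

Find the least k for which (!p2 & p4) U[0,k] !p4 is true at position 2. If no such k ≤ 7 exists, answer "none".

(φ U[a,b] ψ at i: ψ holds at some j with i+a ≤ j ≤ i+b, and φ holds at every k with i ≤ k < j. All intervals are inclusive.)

Need earliest j ≥ 2 with !p4, and (!p2 & p4) at every k in [2,j-1].
  j=2: rhs fails.
  j=3: rhs fails.
  j=4: rhs holds; lhs holds on [2,3]. k = 2.

2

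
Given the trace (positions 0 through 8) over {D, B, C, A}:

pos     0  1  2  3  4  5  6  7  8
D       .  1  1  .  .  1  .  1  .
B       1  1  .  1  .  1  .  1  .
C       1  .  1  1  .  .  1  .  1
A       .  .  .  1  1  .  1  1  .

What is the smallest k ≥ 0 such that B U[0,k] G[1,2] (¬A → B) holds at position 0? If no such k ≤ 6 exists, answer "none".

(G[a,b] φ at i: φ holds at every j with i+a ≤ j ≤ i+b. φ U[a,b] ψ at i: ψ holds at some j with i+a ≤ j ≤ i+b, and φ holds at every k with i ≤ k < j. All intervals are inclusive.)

Need earliest j ≥ 0 with G[1,2] (¬A → B), and B at every k in [0,j-1].
  j=0: rhs fails.
  j=1: rhs fails.
  j=2: rhs holds; lhs holds on [0,1]. k = 2.

2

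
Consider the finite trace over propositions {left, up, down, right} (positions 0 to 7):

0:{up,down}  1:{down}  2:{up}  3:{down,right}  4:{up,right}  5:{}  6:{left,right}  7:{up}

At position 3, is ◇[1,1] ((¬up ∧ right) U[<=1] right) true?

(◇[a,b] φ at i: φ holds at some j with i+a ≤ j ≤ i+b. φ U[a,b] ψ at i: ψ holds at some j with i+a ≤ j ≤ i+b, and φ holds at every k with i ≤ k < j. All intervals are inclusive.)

Holds

Check ((¬up ∧ right) U[<=1] right) at each j in [4,4]:
  j=4: holds
Found at j=4 → formula holds.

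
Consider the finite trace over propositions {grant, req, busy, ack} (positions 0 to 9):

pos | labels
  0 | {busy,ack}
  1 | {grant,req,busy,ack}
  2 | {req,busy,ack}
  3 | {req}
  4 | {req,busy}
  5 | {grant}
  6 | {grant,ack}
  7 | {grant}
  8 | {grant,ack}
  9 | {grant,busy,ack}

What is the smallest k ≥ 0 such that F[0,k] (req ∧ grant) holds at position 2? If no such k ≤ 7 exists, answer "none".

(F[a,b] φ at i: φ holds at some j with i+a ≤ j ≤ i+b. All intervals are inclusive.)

Scan j = 2,3,… for (req ∧ grant):
  j=2: fails
  j=3: fails
  j=4: fails
  j=5: fails
  j=6: fails
  j=7: fails
  j=8: fails
  j=9: fails
No j in [2,9] satisfies it → none.

none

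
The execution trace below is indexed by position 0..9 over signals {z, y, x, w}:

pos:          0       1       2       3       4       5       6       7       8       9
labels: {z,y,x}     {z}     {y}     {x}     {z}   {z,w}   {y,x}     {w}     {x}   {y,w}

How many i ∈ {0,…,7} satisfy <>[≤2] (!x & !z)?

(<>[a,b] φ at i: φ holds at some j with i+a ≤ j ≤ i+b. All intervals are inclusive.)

Evaluate at each i in [0,7]:
  i=0: ✓ (witness j=2)
  i=1: ✓ (witness j=2)
  i=2: ✓ (witness j=2)
  i=3: ✗ (none in [3,5])
  i=4: ✗ (none in [4,6])
  i=5: ✓ (witness j=7)
  i=6: ✓ (witness j=7)
  i=7: ✓ (witness j=7)
Positions where it holds: {0, 1, 2, 5, 6, 7} → 6.

6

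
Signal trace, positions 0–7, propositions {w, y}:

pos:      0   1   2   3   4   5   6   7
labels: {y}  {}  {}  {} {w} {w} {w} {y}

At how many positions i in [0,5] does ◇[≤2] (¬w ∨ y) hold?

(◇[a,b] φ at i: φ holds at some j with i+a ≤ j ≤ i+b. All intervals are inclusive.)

5

Evaluate at each i in [0,5]:
  i=0: ✓ (witness j=0)
  i=1: ✓ (witness j=1)
  i=2: ✓ (witness j=2)
  i=3: ✓ (witness j=3)
  i=4: ✗ (none in [4,6])
  i=5: ✓ (witness j=7)
Positions where it holds: {0, 1, 2, 3, 5} → 5.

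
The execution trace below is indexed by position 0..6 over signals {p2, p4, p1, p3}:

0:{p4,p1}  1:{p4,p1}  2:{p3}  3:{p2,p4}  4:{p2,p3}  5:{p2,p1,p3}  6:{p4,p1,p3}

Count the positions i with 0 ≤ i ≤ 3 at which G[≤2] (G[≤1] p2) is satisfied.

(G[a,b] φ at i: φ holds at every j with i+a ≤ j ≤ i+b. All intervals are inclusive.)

Evaluate at each i in [0,3]:
  i=0: ✗ (fails at j=0)
  i=1: ✗ (fails at j=1)
  i=2: ✗ (fails at j=2)
  i=3: ✗ (fails at j=5)
Positions where it holds: {} → 0.

0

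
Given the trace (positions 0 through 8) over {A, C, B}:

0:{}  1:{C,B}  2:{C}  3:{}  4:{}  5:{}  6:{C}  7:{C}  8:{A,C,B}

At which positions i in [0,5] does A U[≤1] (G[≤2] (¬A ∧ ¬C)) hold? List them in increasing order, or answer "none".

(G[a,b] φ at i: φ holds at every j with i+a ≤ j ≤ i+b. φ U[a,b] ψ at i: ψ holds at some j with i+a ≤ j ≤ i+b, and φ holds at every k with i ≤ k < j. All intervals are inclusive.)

3

Evaluate at each i in [0,5]:
  i=0: ✗ (no rhs in [0,1])
  i=1: ✗ (no rhs in [1,2])
  i=2: ✗ (lhs fails at k=2 before rhs at j=3)
  i=3: ✓ (rhs at j=3)
  i=4: ✗ (no rhs in [4,5])
  i=5: ✗ (no rhs in [5,6])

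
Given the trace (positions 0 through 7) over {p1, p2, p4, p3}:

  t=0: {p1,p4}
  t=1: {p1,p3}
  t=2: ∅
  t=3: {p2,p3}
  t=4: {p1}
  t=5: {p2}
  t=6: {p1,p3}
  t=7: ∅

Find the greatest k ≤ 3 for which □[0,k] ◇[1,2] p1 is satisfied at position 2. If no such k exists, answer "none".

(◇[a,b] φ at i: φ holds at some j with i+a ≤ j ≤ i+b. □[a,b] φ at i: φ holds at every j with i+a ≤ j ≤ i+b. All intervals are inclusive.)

3

◇[1,2] p1 must hold from j=2 onward; find where it first fails.
  j=2: holds
  j=3: holds
  j=4: holds
  j=5: holds
Holds through j=5; largest k = 3.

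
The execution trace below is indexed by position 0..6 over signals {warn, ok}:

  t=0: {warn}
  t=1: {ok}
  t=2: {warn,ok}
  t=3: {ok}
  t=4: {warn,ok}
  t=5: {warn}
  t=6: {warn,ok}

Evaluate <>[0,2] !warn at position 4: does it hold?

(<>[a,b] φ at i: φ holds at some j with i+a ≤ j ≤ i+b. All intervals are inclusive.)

Check !warn at each j in [4,6]:
  j=4: false
  j=5: false
  j=6: false
No position in the window satisfies it → formula fails.

No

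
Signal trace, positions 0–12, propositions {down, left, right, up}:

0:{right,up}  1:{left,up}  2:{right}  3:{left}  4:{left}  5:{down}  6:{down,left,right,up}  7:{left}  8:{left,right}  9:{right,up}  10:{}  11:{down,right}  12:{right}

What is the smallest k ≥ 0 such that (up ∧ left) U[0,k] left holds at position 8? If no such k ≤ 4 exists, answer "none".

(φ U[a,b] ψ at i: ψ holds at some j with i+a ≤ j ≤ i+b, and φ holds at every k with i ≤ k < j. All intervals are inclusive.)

0

Need earliest j ≥ 8 with left, and (up ∧ left) at every k in [8,j-1].
  j=8: rhs holds (empty prefix). k = 0.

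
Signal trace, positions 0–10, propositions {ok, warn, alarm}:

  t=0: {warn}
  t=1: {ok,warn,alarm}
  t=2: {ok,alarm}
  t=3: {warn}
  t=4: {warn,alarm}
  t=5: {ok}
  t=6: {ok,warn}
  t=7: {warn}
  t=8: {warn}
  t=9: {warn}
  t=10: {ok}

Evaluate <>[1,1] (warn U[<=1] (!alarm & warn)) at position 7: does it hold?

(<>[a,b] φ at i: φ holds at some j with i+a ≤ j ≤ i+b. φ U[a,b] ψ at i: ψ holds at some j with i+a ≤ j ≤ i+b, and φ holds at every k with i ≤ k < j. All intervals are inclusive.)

Holds

Check (warn U[<=1] (!alarm & warn)) at each j in [8,8]:
  j=8: holds
Found at j=8 → formula holds.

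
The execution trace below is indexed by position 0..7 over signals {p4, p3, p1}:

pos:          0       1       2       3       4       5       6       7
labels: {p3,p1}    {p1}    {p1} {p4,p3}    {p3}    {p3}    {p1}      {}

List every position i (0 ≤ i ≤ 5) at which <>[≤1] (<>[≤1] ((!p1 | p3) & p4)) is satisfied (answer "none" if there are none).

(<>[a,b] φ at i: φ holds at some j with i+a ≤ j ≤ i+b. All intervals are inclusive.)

1, 2, 3

Evaluate at each i in [0,5]:
  i=0: ✗ (none in [0,1])
  i=1: ✓ (witness j=2)
  i=2: ✓ (witness j=2)
  i=3: ✓ (witness j=3)
  i=4: ✗ (none in [4,5])
  i=5: ✗ (none in [5,6])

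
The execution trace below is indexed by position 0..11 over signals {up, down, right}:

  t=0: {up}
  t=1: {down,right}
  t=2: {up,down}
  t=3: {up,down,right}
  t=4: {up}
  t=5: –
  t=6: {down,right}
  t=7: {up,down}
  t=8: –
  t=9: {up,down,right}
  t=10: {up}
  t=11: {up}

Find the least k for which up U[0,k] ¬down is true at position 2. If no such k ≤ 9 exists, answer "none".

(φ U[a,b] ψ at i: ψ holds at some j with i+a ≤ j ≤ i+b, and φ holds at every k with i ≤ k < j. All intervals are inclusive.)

2

Need earliest j ≥ 2 with ¬down, and up at every k in [2,j-1].
  j=2: rhs fails.
  j=3: rhs fails.
  j=4: rhs holds; lhs holds on [2,3]. k = 2.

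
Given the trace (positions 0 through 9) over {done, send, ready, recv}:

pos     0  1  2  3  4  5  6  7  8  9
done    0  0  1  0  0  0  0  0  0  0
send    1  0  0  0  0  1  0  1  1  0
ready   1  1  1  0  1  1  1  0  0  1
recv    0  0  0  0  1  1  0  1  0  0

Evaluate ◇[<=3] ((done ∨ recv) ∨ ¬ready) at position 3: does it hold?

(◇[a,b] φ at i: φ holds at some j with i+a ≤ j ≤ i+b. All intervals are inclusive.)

Holds

Check ((done ∨ recv) ∨ ¬ready) at each j in [3,6]:
  j=3: true
  j=4: true
  j=5: true
  j=6: false
Found at j=3 → formula holds.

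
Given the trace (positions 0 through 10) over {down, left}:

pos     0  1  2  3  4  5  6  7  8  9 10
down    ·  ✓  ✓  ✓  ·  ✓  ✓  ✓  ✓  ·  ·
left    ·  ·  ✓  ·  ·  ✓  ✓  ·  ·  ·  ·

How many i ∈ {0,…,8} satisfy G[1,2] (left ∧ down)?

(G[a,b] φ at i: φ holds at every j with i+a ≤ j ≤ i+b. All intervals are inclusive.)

1

Evaluate at each i in [0,8]:
  i=0: ✗ (fails at j=1)
  i=1: ✗ (fails at j=3)
  i=2: ✗ (fails at j=3)
  i=3: ✗ (fails at j=4)
  i=4: ✓ (all of [5,6])
  i=5: ✗ (fails at j=7)
  i=6: ✗ (fails at j=7)
  i=7: ✗ (fails at j=8)
  i=8: ✗ (fails at j=9)
Positions where it holds: {4} → 1.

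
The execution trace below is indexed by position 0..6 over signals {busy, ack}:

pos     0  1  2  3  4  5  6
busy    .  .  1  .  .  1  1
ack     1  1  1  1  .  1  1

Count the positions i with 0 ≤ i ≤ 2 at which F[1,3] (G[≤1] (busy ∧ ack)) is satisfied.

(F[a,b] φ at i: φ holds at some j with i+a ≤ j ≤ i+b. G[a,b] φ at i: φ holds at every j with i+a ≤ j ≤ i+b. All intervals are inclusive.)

1

Evaluate at each i in [0,2]:
  i=0: ✗ (none in [1,3])
  i=1: ✗ (none in [2,4])
  i=2: ✓ (witness j=5)
Positions where it holds: {2} → 1.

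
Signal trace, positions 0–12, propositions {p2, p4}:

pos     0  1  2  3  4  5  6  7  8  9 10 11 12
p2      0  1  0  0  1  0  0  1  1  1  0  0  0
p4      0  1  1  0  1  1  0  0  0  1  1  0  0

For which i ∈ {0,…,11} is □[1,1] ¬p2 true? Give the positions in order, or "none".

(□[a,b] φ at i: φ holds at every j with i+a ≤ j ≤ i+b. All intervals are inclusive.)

1, 2, 4, 5, 9, 10, 11

Evaluate at each i in [0,11]:
  i=0: ✗ (fails at j=1)
  i=1: ✓ (all of [2,2])
  i=2: ✓ (all of [3,3])
  i=3: ✗ (fails at j=4)
  i=4: ✓ (all of [5,5])
  i=5: ✓ (all of [6,6])
  i=6: ✗ (fails at j=7)
  i=7: ✗ (fails at j=8)
  i=8: ✗ (fails at j=9)
  i=9: ✓ (all of [10,10])
  i=10: ✓ (all of [11,11])
  i=11: ✓ (all of [12,12])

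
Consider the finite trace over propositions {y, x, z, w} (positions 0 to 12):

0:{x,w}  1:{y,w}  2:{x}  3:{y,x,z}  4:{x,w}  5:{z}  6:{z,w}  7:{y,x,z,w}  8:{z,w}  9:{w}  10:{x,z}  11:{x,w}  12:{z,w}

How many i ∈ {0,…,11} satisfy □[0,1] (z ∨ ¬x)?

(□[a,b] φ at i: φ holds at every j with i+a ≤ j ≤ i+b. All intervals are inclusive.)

Evaluate at each i in [0,11]:
  i=0: ✗ (fails at j=0)
  i=1: ✗ (fails at j=2)
  i=2: ✗ (fails at j=2)
  i=3: ✗ (fails at j=4)
  i=4: ✗ (fails at j=4)
  i=5: ✓ (all of [5,6])
  i=6: ✓ (all of [6,7])
  i=7: ✓ (all of [7,8])
  i=8: ✓ (all of [8,9])
  i=9: ✓ (all of [9,10])
  i=10: ✗ (fails at j=11)
  i=11: ✗ (fails at j=11)
Positions where it holds: {5, 6, 7, 8, 9} → 5.

5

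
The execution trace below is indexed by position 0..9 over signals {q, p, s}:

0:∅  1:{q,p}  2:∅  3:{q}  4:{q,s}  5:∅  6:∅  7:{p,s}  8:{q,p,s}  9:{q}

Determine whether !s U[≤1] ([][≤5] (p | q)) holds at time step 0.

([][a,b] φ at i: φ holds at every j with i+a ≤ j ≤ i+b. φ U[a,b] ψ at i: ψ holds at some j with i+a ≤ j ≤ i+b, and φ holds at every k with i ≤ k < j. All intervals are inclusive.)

Need some j in [0,1] with [][≤5] (p | q), and !s at every k in [0,j-1].
  j=0: [][≤5] (p | q) — fails at 0.
  j=1: [][≤5] (p | q) — fails at 2.
No j in the window works → until fails.

False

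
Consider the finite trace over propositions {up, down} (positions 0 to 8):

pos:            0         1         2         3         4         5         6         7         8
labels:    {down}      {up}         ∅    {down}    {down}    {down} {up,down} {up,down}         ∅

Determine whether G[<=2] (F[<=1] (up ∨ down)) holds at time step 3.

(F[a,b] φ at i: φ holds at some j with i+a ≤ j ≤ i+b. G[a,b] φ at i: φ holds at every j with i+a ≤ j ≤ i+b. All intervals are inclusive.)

Holds

Check F[<=1] (up ∨ down) at every j in [3,5]:
  j=3: holds (witness at 3)
  j=4: holds (witness at 4)
  j=5: holds (witness at 5)
All positions satisfy it → formula holds.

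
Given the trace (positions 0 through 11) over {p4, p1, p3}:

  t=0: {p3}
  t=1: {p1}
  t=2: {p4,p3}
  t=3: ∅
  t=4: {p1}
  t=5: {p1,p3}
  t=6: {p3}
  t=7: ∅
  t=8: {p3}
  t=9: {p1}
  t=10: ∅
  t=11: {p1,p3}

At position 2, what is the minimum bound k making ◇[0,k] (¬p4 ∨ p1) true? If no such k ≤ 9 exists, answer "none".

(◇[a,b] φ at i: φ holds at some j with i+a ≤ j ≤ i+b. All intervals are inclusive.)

1

Scan j = 2,3,… for (¬p4 ∨ p1):
  j=2: fails
  j=3: holds
First hit at j=3, so smallest k = 3-2 = 1.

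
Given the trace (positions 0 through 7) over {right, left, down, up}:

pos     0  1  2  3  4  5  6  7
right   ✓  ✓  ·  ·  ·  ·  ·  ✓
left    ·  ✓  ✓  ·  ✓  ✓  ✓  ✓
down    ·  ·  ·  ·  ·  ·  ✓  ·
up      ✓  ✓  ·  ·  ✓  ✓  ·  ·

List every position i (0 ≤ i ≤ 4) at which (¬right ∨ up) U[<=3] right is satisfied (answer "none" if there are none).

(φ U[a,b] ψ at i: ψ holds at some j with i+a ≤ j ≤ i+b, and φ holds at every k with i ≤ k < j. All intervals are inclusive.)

Evaluate at each i in [0,4]:
  i=0: ✓ (rhs at j=0)
  i=1: ✓ (rhs at j=1)
  i=2: ✗ (no rhs in [2,5])
  i=3: ✗ (no rhs in [3,6])
  i=4: ✓ (rhs at j=7; lhs holds on [4,6])

0, 1, 4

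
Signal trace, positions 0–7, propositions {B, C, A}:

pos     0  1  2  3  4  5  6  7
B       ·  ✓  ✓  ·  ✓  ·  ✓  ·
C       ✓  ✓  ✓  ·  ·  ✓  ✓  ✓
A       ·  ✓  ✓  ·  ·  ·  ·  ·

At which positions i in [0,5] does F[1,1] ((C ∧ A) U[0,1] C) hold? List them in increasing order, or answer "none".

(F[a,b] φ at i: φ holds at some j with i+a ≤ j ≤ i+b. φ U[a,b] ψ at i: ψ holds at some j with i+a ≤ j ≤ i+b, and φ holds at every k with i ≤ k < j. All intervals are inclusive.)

Evaluate at each i in [0,5]:
  i=0: ✓ (witness j=1)
  i=1: ✓ (witness j=2)
  i=2: ✗ (none in [3,3])
  i=3: ✗ (none in [4,4])
  i=4: ✓ (witness j=5)
  i=5: ✓ (witness j=6)

0, 1, 4, 5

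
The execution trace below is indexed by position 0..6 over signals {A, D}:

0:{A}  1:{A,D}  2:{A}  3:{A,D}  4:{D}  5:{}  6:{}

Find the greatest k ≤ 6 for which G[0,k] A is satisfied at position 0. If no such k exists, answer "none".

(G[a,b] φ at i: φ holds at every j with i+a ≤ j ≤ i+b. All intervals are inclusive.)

A must hold from j=0 onward; find where it first fails.
  j=0: holds
  j=1: holds
  j=2: holds
  j=3: holds
  j=4: fails
Holds on [0,3], so largest k = 3.

3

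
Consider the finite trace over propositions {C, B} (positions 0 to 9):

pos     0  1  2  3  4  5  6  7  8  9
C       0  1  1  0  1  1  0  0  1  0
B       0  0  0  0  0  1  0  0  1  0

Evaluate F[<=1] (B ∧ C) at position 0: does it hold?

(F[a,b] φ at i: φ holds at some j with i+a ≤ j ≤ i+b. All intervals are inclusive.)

False

Check (B ∧ C) at each j in [0,1]:
  j=0: false
  j=1: false
No position in the window satisfies it → formula fails.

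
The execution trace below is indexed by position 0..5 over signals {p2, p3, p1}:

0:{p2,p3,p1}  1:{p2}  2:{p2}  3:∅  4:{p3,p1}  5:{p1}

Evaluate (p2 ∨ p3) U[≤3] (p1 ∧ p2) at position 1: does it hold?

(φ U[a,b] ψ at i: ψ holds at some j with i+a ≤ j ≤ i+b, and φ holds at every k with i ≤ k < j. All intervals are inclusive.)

Need some j in [1,4] with (p1 ∧ p2), and (p2 ∨ p3) at every k in [1,j-1].
  j=1: (p1 ∧ p2) false.
  j=2: (p1 ∧ p2) false.
  j=3: (p1 ∧ p2) false.
  j=4: (p1 ∧ p2) false.
No j in the window works → until fails.

Does not hold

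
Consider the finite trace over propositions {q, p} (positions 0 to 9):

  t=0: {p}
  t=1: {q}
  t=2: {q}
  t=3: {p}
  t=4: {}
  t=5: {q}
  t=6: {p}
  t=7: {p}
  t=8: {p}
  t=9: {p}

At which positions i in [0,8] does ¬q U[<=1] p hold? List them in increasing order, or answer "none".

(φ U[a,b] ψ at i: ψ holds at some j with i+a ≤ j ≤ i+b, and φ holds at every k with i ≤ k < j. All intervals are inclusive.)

Evaluate at each i in [0,8]:
  i=0: ✓ (rhs at j=0)
  i=1: ✗ (no rhs in [1,2])
  i=2: ✗ (lhs fails at k=2 before rhs at j=3)
  i=3: ✓ (rhs at j=3)
  i=4: ✗ (no rhs in [4,5])
  i=5: ✗ (lhs fails at k=5 before rhs at j=6)
  i=6: ✓ (rhs at j=6)
  i=7: ✓ (rhs at j=7)
  i=8: ✓ (rhs at j=8)

0, 3, 6, 7, 8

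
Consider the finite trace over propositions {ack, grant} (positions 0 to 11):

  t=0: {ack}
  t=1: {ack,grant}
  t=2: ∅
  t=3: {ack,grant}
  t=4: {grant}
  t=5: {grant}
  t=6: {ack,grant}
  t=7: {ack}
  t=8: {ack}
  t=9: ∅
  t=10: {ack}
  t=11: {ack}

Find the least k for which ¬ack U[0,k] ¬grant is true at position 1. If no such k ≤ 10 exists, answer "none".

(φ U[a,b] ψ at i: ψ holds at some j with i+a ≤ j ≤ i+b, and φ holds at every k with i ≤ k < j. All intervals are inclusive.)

none

Need earliest j ≥ 1 with ¬grant, and ¬ack at every k in [1,j-1].
  j=1: rhs fails.
  j=2: rhs holds but lhs fails at k=1.
  j=3: rhs fails.
  j=4: rhs fails.
  j=5: rhs fails.
  j=6: rhs fails.
  j=7: rhs holds but lhs fails at k=1.
  j=8: rhs holds but lhs fails at k=1.
  j=9: rhs holds but lhs fails at k=1.
  j=10: rhs holds but lhs fails at k=1.
  j=11: rhs holds but lhs fails at k=1.
No witness within the range → none.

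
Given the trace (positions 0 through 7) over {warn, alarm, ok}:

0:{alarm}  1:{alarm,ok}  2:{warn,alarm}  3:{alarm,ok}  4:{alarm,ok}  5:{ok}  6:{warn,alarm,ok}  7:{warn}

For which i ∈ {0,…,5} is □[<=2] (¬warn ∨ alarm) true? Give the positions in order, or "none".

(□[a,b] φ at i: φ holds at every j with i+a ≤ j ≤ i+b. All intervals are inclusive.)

0, 1, 2, 3, 4

Evaluate at each i in [0,5]:
  i=0: ✓ (all of [0,2])
  i=1: ✓ (all of [1,3])
  i=2: ✓ (all of [2,4])
  i=3: ✓ (all of [3,5])
  i=4: ✓ (all of [4,6])
  i=5: ✗ (fails at j=7)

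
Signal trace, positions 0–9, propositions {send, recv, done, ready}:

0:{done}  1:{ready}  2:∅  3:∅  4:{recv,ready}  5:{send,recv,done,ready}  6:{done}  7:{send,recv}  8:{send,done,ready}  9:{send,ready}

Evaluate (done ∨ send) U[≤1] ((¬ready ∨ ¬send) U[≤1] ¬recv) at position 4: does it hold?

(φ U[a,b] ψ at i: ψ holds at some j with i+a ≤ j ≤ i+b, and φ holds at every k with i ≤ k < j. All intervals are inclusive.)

Does not hold

Need some j in [4,5] with ((¬ready ∨ ¬send) U[≤1] ¬recv), and (done ∨ send) at every k in [4,j-1].
  j=4: ((¬ready ∨ ¬send) U[≤1] ¬recv) — fails.
  j=5: ((¬ready ∨ ¬send) U[≤1] ¬recv) — fails.
No j in the window works → until fails.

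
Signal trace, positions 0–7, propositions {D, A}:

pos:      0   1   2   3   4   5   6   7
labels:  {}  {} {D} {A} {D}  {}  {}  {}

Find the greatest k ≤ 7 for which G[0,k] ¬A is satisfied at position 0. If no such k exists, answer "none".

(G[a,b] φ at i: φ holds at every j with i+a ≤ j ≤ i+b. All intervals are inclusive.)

¬A must hold from j=0 onward; find where it first fails.
  j=0: holds
  j=1: holds
  j=2: holds
  j=3: fails
Holds on [0,2], so largest k = 2.

2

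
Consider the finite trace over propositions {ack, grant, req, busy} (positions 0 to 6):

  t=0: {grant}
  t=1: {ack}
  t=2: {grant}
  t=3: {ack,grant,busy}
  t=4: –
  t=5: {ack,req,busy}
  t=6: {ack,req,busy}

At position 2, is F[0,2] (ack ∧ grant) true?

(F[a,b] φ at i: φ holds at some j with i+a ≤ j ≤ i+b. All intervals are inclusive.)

Check (ack ∧ grant) at each j in [2,4]:
  j=2: false
  j=3: true
  j=4: false
Found at j=3 → formula holds.

Holds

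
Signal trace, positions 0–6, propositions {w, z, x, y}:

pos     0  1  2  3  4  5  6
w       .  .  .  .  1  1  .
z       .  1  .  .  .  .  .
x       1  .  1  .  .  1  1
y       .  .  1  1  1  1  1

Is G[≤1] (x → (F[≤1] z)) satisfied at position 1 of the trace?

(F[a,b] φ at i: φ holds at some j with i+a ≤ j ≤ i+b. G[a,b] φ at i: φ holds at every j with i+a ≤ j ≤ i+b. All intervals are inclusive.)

Check (x → (F[≤1] z)) at every j in [1,2]:
  j=1: antecedent false → ✓
  j=2: antecedent true; consequent fails (none in [2,3]) → ✗
Fails at j=2 → formula fails.

Does not hold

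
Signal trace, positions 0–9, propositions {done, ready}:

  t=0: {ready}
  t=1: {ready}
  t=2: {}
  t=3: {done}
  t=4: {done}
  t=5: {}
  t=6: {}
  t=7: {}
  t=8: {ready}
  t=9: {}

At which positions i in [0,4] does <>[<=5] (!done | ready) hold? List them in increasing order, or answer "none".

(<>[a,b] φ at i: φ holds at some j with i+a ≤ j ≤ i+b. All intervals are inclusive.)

0, 1, 2, 3, 4

Evaluate at each i in [0,4]:
  i=0: ✓ (witness j=0)
  i=1: ✓ (witness j=1)
  i=2: ✓ (witness j=2)
  i=3: ✓ (witness j=5)
  i=4: ✓ (witness j=5)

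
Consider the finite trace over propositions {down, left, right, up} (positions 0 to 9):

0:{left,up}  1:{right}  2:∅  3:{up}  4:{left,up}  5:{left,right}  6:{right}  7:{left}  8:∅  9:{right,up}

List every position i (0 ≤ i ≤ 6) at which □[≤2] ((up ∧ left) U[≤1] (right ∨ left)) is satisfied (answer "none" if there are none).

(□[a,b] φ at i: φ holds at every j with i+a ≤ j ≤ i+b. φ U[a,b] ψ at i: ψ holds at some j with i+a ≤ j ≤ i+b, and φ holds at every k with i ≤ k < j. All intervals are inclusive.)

4, 5

Evaluate at each i in [0,6]:
  i=0: ✗ (fails at j=2)
  i=1: ✗ (fails at j=2)
  i=2: ✗ (fails at j=2)
  i=3: ✗ (fails at j=3)
  i=4: ✓ (all of [4,6])
  i=5: ✓ (all of [5,7])
  i=6: ✗ (fails at j=8)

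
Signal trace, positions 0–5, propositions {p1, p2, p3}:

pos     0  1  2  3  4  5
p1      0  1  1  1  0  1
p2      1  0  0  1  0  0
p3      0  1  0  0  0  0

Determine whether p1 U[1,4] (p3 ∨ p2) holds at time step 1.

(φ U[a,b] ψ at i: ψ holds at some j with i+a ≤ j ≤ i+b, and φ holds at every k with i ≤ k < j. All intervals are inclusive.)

True

Need some j in [2,5] with (p3 ∨ p2), and p1 at every k in [1,j-1].
  j=2: (p3 ∨ p2) false.
  j=3: (p3 ∨ p2) holds; p1 holds at every k in [1,2] → satisfied.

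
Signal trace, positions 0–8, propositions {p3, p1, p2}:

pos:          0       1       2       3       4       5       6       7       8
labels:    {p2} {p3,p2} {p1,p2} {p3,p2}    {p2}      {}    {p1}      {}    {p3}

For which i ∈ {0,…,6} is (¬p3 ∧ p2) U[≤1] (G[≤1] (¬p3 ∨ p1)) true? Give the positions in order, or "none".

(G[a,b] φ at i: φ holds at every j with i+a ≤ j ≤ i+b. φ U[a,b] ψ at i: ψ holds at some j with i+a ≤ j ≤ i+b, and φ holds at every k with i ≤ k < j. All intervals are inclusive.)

Evaluate at each i in [0,6]:
  i=0: ✗ (no rhs in [0,1])
  i=1: ✗ (no rhs in [1,2])
  i=2: ✗ (no rhs in [2,3])
  i=3: ✗ (lhs fails at k=3 before rhs at j=4)
  i=4: ✓ (rhs at j=4)
  i=5: ✓ (rhs at j=5)
  i=6: ✓ (rhs at j=6)

4, 5, 6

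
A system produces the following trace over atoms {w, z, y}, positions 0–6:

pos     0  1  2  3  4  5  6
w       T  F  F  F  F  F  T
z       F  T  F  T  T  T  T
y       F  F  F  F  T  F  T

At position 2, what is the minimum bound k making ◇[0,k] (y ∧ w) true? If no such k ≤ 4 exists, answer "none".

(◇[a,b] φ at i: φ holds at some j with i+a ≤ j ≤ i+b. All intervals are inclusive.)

4

Scan j = 2,3,… for (y ∧ w):
  j=2: fails
  j=3: fails
  j=4: fails
  j=5: fails
  j=6: holds
First hit at j=6, so smallest k = 6-2 = 4.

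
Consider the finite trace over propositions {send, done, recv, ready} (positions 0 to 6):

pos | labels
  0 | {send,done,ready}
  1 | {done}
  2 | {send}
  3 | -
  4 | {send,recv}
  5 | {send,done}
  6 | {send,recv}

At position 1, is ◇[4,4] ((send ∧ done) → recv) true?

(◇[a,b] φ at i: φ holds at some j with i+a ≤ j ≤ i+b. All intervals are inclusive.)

No

Check ((send ∧ done) → recv) at each j in [5,5]:
  j=5: false
No position in the window satisfies it → formula fails.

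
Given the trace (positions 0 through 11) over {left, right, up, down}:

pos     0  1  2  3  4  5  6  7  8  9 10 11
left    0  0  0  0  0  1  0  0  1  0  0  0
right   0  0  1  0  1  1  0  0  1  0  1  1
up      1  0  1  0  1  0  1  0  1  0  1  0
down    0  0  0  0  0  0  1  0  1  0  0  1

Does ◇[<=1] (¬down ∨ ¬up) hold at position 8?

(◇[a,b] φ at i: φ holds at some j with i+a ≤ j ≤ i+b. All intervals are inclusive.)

Holds

Check (¬down ∨ ¬up) at each j in [8,9]:
  j=8: false
  j=9: true
Found at j=9 → formula holds.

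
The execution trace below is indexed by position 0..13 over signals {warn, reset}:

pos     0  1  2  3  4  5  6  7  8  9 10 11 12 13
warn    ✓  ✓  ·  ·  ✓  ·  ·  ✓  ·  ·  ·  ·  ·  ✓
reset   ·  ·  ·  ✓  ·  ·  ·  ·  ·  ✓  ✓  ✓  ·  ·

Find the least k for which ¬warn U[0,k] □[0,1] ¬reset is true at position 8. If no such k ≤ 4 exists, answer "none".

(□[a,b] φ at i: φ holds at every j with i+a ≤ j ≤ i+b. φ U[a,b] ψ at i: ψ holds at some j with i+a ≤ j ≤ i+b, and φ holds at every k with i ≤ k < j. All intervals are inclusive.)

Need earliest j ≥ 8 with □[0,1] ¬reset, and ¬warn at every k in [8,j-1].
  j=8: rhs fails.
  j=9: rhs fails.
  j=10: rhs fails.
  j=11: rhs fails.
  j=12: rhs holds; lhs holds on [8,11]. k = 4.

4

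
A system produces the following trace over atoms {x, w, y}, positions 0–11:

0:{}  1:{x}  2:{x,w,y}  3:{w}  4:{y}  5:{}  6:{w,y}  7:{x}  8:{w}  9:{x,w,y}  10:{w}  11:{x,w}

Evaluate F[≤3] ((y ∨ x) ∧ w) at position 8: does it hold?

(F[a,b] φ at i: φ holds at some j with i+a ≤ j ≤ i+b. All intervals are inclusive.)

Check ((y ∨ x) ∧ w) at each j in [8,11]:
  j=8: false
  j=9: true
  j=10: false
  j=11: true
Found at j=9 → formula holds.

True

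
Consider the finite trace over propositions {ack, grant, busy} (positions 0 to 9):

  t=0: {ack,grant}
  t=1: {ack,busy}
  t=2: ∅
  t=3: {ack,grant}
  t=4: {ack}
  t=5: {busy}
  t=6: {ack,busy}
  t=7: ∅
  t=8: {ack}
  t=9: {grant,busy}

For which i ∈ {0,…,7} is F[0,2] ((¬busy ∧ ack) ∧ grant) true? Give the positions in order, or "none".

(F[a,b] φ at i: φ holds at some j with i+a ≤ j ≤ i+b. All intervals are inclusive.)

Evaluate at each i in [0,7]:
  i=0: ✓ (witness j=0)
  i=1: ✓ (witness j=3)
  i=2: ✓ (witness j=3)
  i=3: ✓ (witness j=3)
  i=4: ✗ (none in [4,6])
  i=5: ✗ (none in [5,7])
  i=6: ✗ (none in [6,8])
  i=7: ✗ (none in [7,9])

0, 1, 2, 3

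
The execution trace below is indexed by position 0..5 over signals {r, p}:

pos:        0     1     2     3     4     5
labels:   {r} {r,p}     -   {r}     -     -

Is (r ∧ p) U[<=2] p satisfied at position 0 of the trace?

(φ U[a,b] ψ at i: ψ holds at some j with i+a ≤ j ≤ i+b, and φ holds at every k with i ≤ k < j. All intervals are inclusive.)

Need some j in [0,2] with p, and (r ∧ p) at every k in [0,j-1].
  j=0: p false.
  j=1: p holds, but (r ∧ p) fails at k=0 → not this j.
  j=2: p false.
No j in the window works → until fails.

False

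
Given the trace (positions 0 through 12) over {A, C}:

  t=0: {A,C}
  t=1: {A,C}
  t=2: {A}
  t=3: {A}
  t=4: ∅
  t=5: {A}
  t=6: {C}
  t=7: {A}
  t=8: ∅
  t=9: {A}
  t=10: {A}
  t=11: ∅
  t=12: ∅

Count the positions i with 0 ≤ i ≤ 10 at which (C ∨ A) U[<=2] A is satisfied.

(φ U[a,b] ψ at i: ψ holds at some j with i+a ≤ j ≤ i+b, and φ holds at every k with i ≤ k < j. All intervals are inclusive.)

9

Evaluate at each i in [0,10]:
  i=0: ✓ (rhs at j=0)
  i=1: ✓ (rhs at j=1)
  i=2: ✓ (rhs at j=2)
  i=3: ✓ (rhs at j=3)
  i=4: ✗ (lhs fails at k=4 before rhs at j=5)
  i=5: ✓ (rhs at j=5)
  i=6: ✓ (rhs at j=7; lhs holds on [6,6])
  i=7: ✓ (rhs at j=7)
  i=8: ✗ (lhs fails at k=8 before rhs at j=9)
  i=9: ✓ (rhs at j=9)
  i=10: ✓ (rhs at j=10)
Positions where it holds: {0, 1, 2, 3, 5, 6, 7, 9, 10} → 9.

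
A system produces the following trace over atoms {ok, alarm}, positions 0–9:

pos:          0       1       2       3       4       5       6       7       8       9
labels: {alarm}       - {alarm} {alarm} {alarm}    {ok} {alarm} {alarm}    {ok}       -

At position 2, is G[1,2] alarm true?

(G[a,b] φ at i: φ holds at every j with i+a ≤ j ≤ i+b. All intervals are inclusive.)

Holds

Check alarm at every j in [3,4]:
  j=3: true
  j=4: true
All positions satisfy it → formula holds.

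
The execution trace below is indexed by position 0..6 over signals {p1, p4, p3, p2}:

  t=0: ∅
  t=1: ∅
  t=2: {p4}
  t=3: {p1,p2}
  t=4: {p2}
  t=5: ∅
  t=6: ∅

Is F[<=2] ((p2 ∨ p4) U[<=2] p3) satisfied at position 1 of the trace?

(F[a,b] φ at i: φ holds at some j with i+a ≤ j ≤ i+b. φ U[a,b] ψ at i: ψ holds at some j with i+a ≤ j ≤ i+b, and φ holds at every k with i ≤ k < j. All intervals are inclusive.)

No

Check ((p2 ∨ p4) U[<=2] p3) at each j in [1,3]:
  j=1: fails
  j=2: fails
  j=3: fails
No position in the window satisfies it → formula fails.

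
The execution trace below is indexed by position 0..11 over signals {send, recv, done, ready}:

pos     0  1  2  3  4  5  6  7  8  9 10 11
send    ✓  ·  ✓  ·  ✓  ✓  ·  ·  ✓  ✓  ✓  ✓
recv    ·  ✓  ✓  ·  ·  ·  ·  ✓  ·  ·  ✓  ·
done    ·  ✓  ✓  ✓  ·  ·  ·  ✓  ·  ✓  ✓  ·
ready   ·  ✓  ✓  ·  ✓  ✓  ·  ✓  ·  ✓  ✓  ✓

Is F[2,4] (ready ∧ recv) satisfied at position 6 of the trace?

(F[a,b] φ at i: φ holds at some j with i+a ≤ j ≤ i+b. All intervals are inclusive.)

Holds

Check (ready ∧ recv) at each j in [8,10]:
  j=8: false
  j=9: false
  j=10: true
Found at j=10 → formula holds.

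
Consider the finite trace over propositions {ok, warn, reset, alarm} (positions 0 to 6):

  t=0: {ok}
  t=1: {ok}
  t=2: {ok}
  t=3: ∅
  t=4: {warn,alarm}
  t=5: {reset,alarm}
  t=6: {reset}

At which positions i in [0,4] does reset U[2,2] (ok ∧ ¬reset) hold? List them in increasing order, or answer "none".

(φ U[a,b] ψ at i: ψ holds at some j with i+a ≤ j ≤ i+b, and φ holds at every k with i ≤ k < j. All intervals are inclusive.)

Evaluate at each i in [0,4]:
  i=0: ✗ (lhs fails at k=0 before rhs at j=2)
  i=1: ✗ (no rhs in [3,3])
  i=2: ✗ (no rhs in [4,4])
  i=3: ✗ (no rhs in [5,5])
  i=4: ✗ (no rhs in [6,6])

none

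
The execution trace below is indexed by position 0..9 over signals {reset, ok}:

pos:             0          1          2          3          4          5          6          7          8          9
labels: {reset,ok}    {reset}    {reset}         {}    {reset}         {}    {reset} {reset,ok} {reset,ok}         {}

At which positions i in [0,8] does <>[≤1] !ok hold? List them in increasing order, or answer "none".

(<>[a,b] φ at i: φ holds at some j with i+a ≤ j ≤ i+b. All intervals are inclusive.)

Evaluate at each i in [0,8]:
  i=0: ✓ (witness j=1)
  i=1: ✓ (witness j=1)
  i=2: ✓ (witness j=2)
  i=3: ✓ (witness j=3)
  i=4: ✓ (witness j=4)
  i=5: ✓ (witness j=5)
  i=6: ✓ (witness j=6)
  i=7: ✗ (none in [7,8])
  i=8: ✓ (witness j=9)

0, 1, 2, 3, 4, 5, 6, 8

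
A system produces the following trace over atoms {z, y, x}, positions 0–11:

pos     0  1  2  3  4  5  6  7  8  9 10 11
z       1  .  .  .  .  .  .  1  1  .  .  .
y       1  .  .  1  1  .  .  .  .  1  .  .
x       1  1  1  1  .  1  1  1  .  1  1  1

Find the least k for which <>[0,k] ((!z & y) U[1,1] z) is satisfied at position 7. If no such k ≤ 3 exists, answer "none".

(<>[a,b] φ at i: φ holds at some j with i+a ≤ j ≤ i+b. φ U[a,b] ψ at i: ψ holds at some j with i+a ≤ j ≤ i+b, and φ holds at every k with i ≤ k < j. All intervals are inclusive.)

Scan j = 7,8,… for ((!z & y) U[1,1] z):
  j=7: fails
  j=8: fails
  j=9: fails
  j=10: fails
No j in [7,10] satisfies it → none.

none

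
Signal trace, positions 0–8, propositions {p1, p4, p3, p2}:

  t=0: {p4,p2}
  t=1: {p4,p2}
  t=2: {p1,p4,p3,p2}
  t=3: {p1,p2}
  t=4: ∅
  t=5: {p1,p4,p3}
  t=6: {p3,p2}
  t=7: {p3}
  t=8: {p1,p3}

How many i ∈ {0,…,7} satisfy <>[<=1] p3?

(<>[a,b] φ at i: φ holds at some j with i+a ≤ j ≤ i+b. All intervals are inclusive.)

6

Evaluate at each i in [0,7]:
  i=0: ✗ (none in [0,1])
  i=1: ✓ (witness j=2)
  i=2: ✓ (witness j=2)
  i=3: ✗ (none in [3,4])
  i=4: ✓ (witness j=5)
  i=5: ✓ (witness j=5)
  i=6: ✓ (witness j=6)
  i=7: ✓ (witness j=7)
Positions where it holds: {1, 2, 4, 5, 6, 7} → 6.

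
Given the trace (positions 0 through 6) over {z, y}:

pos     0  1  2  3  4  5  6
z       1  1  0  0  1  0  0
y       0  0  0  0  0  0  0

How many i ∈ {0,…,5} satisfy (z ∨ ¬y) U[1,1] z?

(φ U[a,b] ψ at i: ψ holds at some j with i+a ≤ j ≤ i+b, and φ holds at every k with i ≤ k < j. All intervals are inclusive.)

Evaluate at each i in [0,5]:
  i=0: ✓ (rhs at j=1; lhs holds on [0,0])
  i=1: ✗ (no rhs in [2,2])
  i=2: ✗ (no rhs in [3,3])
  i=3: ✓ (rhs at j=4; lhs holds on [3,3])
  i=4: ✗ (no rhs in [5,5])
  i=5: ✗ (no rhs in [6,6])
Positions where it holds: {0, 3} → 2.

2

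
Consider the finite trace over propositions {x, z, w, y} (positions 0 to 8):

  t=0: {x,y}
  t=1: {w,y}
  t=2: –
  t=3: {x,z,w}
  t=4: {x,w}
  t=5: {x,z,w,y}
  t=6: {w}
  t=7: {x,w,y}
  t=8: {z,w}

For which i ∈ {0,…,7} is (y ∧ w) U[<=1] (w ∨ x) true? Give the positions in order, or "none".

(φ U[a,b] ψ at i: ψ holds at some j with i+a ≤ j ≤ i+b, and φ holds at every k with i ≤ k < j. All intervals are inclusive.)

0, 1, 3, 4, 5, 6, 7

Evaluate at each i in [0,7]:
  i=0: ✓ (rhs at j=0)
  i=1: ✓ (rhs at j=1)
  i=2: ✗ (lhs fails at k=2 before rhs at j=3)
  i=3: ✓ (rhs at j=3)
  i=4: ✓ (rhs at j=4)
  i=5: ✓ (rhs at j=5)
  i=6: ✓ (rhs at j=6)
  i=7: ✓ (rhs at j=7)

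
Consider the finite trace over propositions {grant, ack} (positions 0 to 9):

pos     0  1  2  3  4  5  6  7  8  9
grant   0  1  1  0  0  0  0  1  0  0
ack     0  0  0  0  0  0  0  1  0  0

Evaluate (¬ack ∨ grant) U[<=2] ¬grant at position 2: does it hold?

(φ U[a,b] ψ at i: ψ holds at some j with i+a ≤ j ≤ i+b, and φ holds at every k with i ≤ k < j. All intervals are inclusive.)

Need some j in [2,4] with ¬grant, and (¬ack ∨ grant) at every k in [2,j-1].
  j=2: ¬grant false.
  j=3: ¬grant holds; (¬ack ∨ grant) holds at every k in [2,2] → satisfied.

True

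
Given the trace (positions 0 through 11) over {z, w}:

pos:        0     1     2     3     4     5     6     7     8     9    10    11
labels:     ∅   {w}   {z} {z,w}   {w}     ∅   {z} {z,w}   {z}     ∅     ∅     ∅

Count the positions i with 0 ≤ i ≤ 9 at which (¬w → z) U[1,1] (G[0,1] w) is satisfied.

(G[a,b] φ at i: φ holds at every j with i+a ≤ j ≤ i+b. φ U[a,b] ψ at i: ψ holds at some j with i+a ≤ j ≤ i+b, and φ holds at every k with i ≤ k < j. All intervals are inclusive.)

Evaluate at each i in [0,9]:
  i=0: ✗ (no rhs in [1,1])
  i=1: ✗ (no rhs in [2,2])
  i=2: ✓ (rhs at j=3; lhs holds on [2,2])
  i=3: ✗ (no rhs in [4,4])
  i=4: ✗ (no rhs in [5,5])
  i=5: ✗ (no rhs in [6,6])
  i=6: ✗ (no rhs in [7,7])
  i=7: ✗ (no rhs in [8,8])
  i=8: ✗ (no rhs in [9,9])
  i=9: ✗ (no rhs in [10,10])
Positions where it holds: {2} → 1.

1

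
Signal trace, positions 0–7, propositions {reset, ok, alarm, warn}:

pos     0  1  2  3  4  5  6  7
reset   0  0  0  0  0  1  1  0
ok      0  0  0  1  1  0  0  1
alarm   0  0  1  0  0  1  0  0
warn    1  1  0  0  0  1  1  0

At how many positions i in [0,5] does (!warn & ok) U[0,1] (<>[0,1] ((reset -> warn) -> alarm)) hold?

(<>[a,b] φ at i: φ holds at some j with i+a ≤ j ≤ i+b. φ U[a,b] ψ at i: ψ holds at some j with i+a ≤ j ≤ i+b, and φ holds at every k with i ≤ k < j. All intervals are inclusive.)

Evaluate at each i in [0,5]:
  i=0: ✗ (lhs fails at k=0 before rhs at j=1)
  i=1: ✓ (rhs at j=1)
  i=2: ✓ (rhs at j=2)
  i=3: ✓ (rhs at j=4; lhs holds on [3,3])
  i=4: ✓ (rhs at j=4)
  i=5: ✓ (rhs at j=5)
Positions where it holds: {1, 2, 3, 4, 5} → 5.

5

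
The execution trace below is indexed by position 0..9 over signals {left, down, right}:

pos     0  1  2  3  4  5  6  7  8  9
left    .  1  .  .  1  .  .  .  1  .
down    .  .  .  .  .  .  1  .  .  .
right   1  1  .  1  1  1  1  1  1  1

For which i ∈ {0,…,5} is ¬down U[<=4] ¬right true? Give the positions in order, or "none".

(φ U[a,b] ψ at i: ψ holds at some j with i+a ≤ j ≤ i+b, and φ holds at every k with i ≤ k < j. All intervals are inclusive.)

Evaluate at each i in [0,5]:
  i=0: ✓ (rhs at j=2; lhs holds on [0,1])
  i=1: ✓ (rhs at j=2; lhs holds on [1,1])
  i=2: ✓ (rhs at j=2)
  i=3: ✗ (no rhs in [3,7])
  i=4: ✗ (no rhs in [4,8])
  i=5: ✗ (no rhs in [5,9])

0, 1, 2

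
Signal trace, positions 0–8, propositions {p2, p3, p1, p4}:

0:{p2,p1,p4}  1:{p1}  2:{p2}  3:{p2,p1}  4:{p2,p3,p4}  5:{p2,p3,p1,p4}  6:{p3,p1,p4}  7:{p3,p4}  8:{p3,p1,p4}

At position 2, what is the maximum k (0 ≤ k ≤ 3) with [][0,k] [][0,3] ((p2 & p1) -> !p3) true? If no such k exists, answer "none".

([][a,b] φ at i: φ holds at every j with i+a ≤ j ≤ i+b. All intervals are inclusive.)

[][0,3] ((p2 & p1) -> !p3) must hold from j=2 onward; find where it first fails.
  j=2: fails → no k works.

none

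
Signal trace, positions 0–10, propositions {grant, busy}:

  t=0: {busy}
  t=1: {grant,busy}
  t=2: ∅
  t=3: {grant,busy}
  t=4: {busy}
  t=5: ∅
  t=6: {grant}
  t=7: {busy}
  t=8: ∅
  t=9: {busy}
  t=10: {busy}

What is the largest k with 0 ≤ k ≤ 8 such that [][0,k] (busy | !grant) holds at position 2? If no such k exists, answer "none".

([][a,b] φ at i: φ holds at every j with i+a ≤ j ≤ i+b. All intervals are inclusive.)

3

(busy | !grant) must hold from j=2 onward; find where it first fails.
  j=2: holds
  j=3: holds
  j=4: holds
  j=5: holds
  j=6: fails
Holds on [2,5], so largest k = 3.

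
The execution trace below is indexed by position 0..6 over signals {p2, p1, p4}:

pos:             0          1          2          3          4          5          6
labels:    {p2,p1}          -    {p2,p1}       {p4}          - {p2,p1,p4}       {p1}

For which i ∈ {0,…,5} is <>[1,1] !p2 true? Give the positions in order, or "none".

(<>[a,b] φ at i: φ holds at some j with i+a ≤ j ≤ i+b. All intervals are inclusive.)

0, 2, 3, 5

Evaluate at each i in [0,5]:
  i=0: ✓ (witness j=1)
  i=1: ✗ (none in [2,2])
  i=2: ✓ (witness j=3)
  i=3: ✓ (witness j=4)
  i=4: ✗ (none in [5,5])
  i=5: ✓ (witness j=6)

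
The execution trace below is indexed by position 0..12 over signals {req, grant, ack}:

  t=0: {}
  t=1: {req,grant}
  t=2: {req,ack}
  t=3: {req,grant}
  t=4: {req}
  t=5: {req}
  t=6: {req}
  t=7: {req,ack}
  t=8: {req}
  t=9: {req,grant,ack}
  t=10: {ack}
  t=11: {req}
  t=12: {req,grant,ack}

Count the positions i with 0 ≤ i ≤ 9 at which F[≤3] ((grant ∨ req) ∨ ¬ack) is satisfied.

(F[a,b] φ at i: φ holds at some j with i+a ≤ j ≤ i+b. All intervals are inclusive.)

10

Evaluate at each i in [0,9]:
  i=0: ✓ (witness j=0)
  i=1: ✓ (witness j=1)
  i=2: ✓ (witness j=2)
  i=3: ✓ (witness j=3)
  i=4: ✓ (witness j=4)
  i=5: ✓ (witness j=5)
  i=6: ✓ (witness j=6)
  i=7: ✓ (witness j=7)
  i=8: ✓ (witness j=8)
  i=9: ✓ (witness j=9)
Positions where it holds: {0, 1, 2, 3, 4, 5, 6, 7, 8, 9} → 10.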